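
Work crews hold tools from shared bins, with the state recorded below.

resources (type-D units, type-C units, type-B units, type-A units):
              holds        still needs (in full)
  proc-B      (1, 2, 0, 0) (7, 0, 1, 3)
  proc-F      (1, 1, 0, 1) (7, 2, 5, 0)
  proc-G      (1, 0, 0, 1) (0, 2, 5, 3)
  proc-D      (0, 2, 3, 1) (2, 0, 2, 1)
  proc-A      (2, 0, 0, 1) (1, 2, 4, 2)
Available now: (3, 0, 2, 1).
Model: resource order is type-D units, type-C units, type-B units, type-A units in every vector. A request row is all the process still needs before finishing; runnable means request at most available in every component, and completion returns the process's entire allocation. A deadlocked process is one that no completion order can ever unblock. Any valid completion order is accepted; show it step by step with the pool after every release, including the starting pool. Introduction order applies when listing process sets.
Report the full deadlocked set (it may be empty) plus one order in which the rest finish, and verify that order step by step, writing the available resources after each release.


Deadlocked set: proc-B and proc-F.
Key observation: after proc-D, proc-A, proc-G complete, (6, 2, 5, 4) is the best the pool ever gets, yet each leftover process wants more type-D units.
A valid finishing order for the others: proc-D, proc-A, proc-G. Verifying each step:
  pool = (3, 0, 2, 1)
  proc-D: need (2, 0, 2, 1) fits (3, 0, 2, 1); releases (0, 2, 3, 1), pool now (3, 2, 5, 2)
  proc-A: need (1, 2, 4, 2) fits (3, 2, 5, 2); releases (2, 0, 0, 1), pool now (5, 2, 5, 3)
  proc-G: need (0, 2, 5, 3) fits (5, 2, 5, 3); releases (1, 0, 0, 1), pool now (6, 2, 5, 4)
The blocked processes can never fit:
  proc-B still needs (7, 0, 1, 3) but only (6, 2, 5, 4) is free — short on type-D units
  proc-F still needs (7, 2, 5, 0) but only (6, 2, 5, 4) is free — short on type-D units


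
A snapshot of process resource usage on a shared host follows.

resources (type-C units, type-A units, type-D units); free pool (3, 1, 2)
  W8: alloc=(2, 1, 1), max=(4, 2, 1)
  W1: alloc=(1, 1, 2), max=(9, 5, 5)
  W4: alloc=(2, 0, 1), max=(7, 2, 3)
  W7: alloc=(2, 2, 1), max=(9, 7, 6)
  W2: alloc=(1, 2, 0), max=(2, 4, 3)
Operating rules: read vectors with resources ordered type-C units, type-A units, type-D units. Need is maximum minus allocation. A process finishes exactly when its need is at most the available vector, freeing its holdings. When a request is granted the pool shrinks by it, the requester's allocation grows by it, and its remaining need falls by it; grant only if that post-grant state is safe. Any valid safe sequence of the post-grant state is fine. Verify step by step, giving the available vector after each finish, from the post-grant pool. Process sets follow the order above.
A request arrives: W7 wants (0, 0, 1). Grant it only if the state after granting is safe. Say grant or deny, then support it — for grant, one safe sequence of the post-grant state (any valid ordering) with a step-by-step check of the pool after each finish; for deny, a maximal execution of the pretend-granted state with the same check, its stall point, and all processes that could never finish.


GRANT: granting preserves safety; a valid post-grant sequence is W8, W4, W2, W1, W7.
Key observation: post-grant, (3, 1, 1) remains, and an order beginning with W8 completes everyone.
Step-by-step check of the post-grant state:
  pool = (3, 1, 1)
  W8 needs (2, 1, 0) <= (3, 1, 1) -> finishes; pool += (2, 1, 1) = (5, 2, 2)
  W4 needs (5, 2, 2) <= (5, 2, 2) -> finishes; pool += (2, 0, 1) = (7, 2, 3)
  W2 needs (1, 2, 3) <= (7, 2, 3) -> finishes; pool += (1, 2, 0) = (8, 4, 3)
  W1 needs (8, 4, 3) <= (8, 4, 3) -> finishes; pool += (1, 1, 2) = (9, 5, 5)
  W7 needs (7, 5, 4) <= (9, 5, 5) -> finishes; pool += (2, 2, 2) = (11, 7, 7)


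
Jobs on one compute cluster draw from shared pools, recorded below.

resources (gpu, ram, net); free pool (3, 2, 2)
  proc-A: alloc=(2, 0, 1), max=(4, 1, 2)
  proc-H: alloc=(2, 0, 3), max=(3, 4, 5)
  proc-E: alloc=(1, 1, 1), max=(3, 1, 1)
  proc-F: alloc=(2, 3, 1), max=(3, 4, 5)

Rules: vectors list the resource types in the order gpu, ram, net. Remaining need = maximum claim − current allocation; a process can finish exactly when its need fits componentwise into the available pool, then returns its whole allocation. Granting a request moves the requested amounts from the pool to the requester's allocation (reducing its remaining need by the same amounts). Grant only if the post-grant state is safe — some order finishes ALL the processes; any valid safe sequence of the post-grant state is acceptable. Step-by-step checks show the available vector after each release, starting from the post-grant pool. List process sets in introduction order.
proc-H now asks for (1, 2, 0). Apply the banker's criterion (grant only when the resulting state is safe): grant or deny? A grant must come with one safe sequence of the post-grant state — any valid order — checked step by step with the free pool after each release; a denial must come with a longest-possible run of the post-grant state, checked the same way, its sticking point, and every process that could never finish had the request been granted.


GRANT: granting preserves safety; a valid post-grant sequence is proc-E, proc-A, proc-F, proc-H.
Key observation: after the grant the pool drops to (2, 0, 2), which still lets proc-E finish first and unwind the rest.
Verifying the post-grant state step by step:
  pool = (2, 0, 2)
  proc-E needs (2, 0, 0) <= (2, 0, 2) -> finishes; pool += (1, 1, 1) = (3, 1, 3)
  proc-A needs (2, 1, 1) <= (3, 1, 3) -> finishes; pool += (2, 0, 1) = (5, 1, 4)
  proc-F needs (1, 1, 4) <= (5, 1, 4) -> finishes; pool += (2, 3, 1) = (7, 4, 5)
  proc-H needs (0, 2, 2) <= (7, 4, 5) -> finishes; pool += (3, 2, 3) = (10, 6, 8)


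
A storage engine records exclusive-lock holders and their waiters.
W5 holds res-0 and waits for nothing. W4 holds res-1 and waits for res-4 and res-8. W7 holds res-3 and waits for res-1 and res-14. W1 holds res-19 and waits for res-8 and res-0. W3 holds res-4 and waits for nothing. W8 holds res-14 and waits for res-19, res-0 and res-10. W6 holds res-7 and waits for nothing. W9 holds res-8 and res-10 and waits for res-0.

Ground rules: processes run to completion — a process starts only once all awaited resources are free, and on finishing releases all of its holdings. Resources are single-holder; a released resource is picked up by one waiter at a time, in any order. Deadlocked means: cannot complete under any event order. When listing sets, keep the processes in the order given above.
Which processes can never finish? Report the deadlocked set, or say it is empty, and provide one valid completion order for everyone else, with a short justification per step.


Nothing here is deadlocked.
Key observation: no waiting chain loops back on itself — every chain ends at a process that waits on nothing, so everyone eventually runs.
One completion order for the rest: W5, W9, W3, W1, W4, W8, W7, W6.
Check, step by step:
  run W5 (it waits on nothing); releases res-0
  W9: everything it awaited (res-0) is free; runs, freeing res-8 and res-10
  run W3 (it waits on nothing); releases res-4
  W1: everything it awaited (res-8 and res-0) is free; runs, freeing res-19
  W4: everything it awaited (res-4 and res-8) is free; runs, freeing res-1
  W8: everything it awaited (res-19, res-0 and res-10) is free; runs, freeing res-14
  W7: everything it awaited (res-1 and res-14) is free; runs, freeing res-3
  run W6 (it waits on nothing); releases res-7


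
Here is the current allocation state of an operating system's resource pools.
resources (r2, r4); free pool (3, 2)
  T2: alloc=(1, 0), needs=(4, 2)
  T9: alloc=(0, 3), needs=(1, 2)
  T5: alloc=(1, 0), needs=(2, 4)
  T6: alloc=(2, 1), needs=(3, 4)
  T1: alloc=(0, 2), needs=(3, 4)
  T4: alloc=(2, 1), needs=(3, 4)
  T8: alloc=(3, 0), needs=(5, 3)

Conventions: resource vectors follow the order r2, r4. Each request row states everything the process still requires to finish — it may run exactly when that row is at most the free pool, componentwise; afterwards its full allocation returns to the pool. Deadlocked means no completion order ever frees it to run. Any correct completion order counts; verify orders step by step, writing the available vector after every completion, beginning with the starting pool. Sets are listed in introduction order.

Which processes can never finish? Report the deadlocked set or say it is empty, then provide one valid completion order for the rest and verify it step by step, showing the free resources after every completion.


The deadlocked set is empty.
Key observation: the pool covers T9 at once, and every later process fits after earlier releases.
One completion order for the rest: T9, T5, T2, T4, T6, T1, T8. Check, step by step:
  pool = (3, 2)
  run T9 (needs (1, 2), free (3, 2)); after release of (0, 3) the pool is (3, 5)
  run T5 (needs (2, 4), free (3, 5)); after release of (1, 0) the pool is (4, 5)
  run T2 (needs (4, 2), free (4, 5)); after release of (1, 0) the pool is (5, 5)
  run T4 (needs (3, 4), free (5, 5)); after release of (2, 1) the pool is (7, 6)
  run T6 (needs (3, 4), free (7, 6)); after release of (2, 1) the pool is (9, 7)
  run T1 (needs (3, 4), free (9, 7)); after release of (0, 2) the pool is (9, 9)
  run T8 (needs (5, 3), free (9, 9)); after release of (3, 0) the pool is (12, 9)


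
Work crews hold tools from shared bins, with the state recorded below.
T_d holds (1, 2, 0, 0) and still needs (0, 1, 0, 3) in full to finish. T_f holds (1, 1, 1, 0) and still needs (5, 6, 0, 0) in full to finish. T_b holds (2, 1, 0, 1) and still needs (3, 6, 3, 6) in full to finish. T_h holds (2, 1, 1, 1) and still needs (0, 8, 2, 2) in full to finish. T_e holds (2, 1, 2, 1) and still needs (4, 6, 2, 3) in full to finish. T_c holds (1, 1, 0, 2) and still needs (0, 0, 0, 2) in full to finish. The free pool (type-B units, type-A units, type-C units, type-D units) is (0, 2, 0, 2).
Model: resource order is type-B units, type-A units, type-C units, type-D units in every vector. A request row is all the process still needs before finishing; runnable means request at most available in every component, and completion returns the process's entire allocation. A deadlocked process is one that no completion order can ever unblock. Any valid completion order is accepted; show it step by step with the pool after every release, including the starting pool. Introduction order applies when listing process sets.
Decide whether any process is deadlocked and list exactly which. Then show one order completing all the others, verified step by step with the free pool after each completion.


Deadlocked: T_f, T_b, T_h and T_e.
Key observation: the wall is type-A units: completing T_c, T_d brings the pool only to (2, 5, 0, 4), and all the rest need more.
One completion order for the rest: T_c, T_d. Check, step by step:
  pool = (0, 2, 0, 2)
  T_c needs (0, 0, 0, 2) <= (0, 2, 0, 2) -> finishes; pool += (1, 1, 0, 2) = (1, 3, 0, 4)
  T_d needs (0, 1, 0, 3) <= (1, 3, 0, 4) -> finishes; pool += (1, 2, 0, 0) = (2, 5, 0, 4)
None of the blocked processes ever fits:
  T_f still needs (5, 6, 0, 0) but only (2, 5, 0, 4) is free — short on type-B units and type-A units
  T_b still needs (3, 6, 3, 6) but only (2, 5, 0, 4) is free — short on type-B units, type-A units, type-C units and type-D units
  T_h still needs (0, 8, 2, 2) but only (2, 5, 0, 4) is free — short on type-A units and type-C units
  T_e still needs (4, 6, 2, 3) but only (2, 5, 0, 4) is free — short on type-B units, type-A units and type-C units


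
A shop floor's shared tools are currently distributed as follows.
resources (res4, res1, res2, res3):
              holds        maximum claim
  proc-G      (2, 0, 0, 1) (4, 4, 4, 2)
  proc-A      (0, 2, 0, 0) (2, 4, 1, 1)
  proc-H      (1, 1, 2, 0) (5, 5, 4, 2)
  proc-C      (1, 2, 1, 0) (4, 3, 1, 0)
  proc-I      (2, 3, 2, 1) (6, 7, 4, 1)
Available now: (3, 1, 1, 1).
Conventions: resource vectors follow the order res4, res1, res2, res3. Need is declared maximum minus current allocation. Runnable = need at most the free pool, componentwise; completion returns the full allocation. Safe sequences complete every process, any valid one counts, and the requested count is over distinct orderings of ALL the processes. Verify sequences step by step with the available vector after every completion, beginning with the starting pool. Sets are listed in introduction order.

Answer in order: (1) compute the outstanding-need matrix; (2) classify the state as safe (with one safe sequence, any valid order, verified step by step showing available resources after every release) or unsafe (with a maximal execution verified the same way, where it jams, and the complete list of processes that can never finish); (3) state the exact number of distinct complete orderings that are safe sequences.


(1) Outstanding need per process (order res4, res1, res2, res3):
  proc-G: (2, 4, 4, 1)
  proc-A: (2, 2, 1, 1)
  proc-H: (4, 4, 2, 2)
  proc-C: (3, 1, 0, 0)
  proc-I: (4, 4, 2, 0)
(2) SAFE. One safe sequence: proc-C, proc-A, proc-I, proc-H, proc-G.
Key observation: proc-C is the earliest step where a requested resource binds exactly: need (3, 1, 0, 0), pool (3, 1, 1, 1) at its turn.
Check, step by step:
  pool = (3, 1, 1, 1)
  run proc-C (needs (3, 1, 0, 0), free (3, 1, 1, 1)); after release of (1, 2, 1, 0) the pool is (4, 3, 2, 1)
  run proc-A (needs (2, 2, 1, 1), free (4, 3, 2, 1)); after release of (0, 2, 0, 0) the pool is (4, 5, 2, 1)
  run proc-I (needs (4, 4, 2, 0), free (4, 5, 2, 1)); after release of (2, 3, 2, 1) the pool is (6, 8, 4, 2)
  run proc-H (needs (4, 4, 2, 2), free (6, 8, 4, 2)); after release of (1, 1, 2, 0) the pool is (7, 9, 6, 2)
  run proc-G (needs (2, 4, 4, 1), free (7, 9, 6, 2)); after release of (2, 0, 0, 1) the pool is (9, 9, 6, 3)
(3) Precisely 2 of the possible complete orderings are safe sequences.


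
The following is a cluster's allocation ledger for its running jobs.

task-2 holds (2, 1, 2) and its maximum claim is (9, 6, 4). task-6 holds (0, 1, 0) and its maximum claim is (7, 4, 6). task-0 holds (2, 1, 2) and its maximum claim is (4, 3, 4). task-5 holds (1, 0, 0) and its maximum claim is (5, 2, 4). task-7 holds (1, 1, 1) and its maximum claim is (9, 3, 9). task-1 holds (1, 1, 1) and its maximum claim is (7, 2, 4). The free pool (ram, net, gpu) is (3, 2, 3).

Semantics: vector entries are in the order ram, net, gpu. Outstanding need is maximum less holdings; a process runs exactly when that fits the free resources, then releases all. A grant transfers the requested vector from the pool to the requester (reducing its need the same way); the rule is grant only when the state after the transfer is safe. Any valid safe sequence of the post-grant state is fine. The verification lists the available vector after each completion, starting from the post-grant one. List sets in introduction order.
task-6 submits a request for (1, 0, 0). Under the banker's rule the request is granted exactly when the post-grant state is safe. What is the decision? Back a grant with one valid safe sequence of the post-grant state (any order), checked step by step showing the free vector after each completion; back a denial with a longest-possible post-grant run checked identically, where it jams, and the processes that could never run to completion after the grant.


DENY: after the grant no complete ordering would exist.
Key observation: the pool after task-0, task-5 is (5, 3, 5); every surviving request exceeds it in ram, so progress ends there.
On the post-grant state, task-0, task-5 is a maximal run — nothing extends it. Verifying each step:
  pool = (2, 2, 3)
  task-0: need (2, 2, 2) fits (2, 2, 3); releases (2, 1, 2), pool now (4, 3, 5)
  task-5: need (4, 2, 4) fits (4, 3, 5); releases (1, 0, 0), pool now (5, 3, 5)
  task-2 cannot run: need (7, 5, 2) vs free (5, 3, 5) (insufficient ram and net)
  task-6 cannot run: need (6, 3, 6) vs free (5, 3, 5) (insufficient ram and gpu)
  task-7 cannot run: need (8, 2, 8) vs free (5, 3, 5) (insufficient ram and gpu)
  task-1 cannot run: need (6, 1, 3) vs free (5, 3, 5) (insufficient ram)
Post-grant, the permanently blocked set is task-2, task-6, task-7 and task-1.


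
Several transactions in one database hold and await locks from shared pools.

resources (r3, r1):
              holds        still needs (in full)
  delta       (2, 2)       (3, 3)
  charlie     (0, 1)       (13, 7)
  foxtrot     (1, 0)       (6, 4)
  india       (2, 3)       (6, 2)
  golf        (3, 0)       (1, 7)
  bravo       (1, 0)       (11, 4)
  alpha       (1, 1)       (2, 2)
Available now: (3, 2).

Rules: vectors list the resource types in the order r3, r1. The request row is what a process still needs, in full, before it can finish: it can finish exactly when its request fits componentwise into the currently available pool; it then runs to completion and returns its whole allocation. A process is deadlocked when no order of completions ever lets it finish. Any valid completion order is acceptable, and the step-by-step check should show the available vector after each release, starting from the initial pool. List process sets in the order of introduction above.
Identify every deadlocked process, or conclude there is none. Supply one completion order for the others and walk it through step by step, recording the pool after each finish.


The deadlocked set is empty.
Key observation: starting with alpha, each completion frees enough for the next — no one is permanently blocked.
One completion order for the rest: alpha, delta, foxtrot, india, golf, bravo, charlie. Walking it through:
  pool = (3, 2)
  alpha: need (2, 2) fits (3, 2); releases (1, 1), pool now (4, 3)
  delta: need (3, 3) fits (4, 3); releases (2, 2), pool now (6, 5)
  foxtrot: need (6, 4) fits (6, 5); releases (1, 0), pool now (7, 5)
  india: need (6, 2) fits (7, 5); releases (2, 3), pool now (9, 8)
  golf: need (1, 7) fits (9, 8); releases (3, 0), pool now (12, 8)
  bravo: need (11, 4) fits (12, 8); releases (1, 0), pool now (13, 8)
  charlie: need (13, 7) fits (13, 8); releases (0, 1), pool now (13, 9)


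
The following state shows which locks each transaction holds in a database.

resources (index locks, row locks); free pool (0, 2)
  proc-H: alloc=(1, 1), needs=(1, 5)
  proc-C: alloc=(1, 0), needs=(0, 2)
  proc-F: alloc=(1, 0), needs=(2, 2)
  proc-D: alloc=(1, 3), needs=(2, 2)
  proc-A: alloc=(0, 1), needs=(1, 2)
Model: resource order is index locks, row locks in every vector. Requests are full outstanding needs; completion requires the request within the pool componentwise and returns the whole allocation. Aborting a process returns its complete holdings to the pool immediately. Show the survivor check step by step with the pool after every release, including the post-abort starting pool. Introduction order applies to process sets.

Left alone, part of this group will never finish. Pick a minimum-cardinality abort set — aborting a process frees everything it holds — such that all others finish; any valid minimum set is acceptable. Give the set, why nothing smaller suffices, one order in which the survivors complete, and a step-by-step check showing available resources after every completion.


Abort proc-F.
Key observation: proc-D was stuck for good until proc-F gave back (1, 0); in the order shown it finishes at step 3.
Minimality: the empty abort set fails — the state is deadlocked as it stands.
The survivors complete as proc-C, proc-A, proc-D, proc-H. Check, step by step (starting from the post-abort pool):
  pool = (1, 2)
  run proc-C (needs (0, 2), free (1, 2)); after release of (1, 0) the pool is (2, 2)
  run proc-A (needs (1, 2), free (2, 2)); after release of (0, 1) the pool is (2, 3)
  run proc-D (needs (2, 2), free (2, 3)); after release of (1, 3) the pool is (3, 6)
  run proc-H (needs (1, 5), free (3, 6)); after release of (1, 1) the pool is (4, 7)


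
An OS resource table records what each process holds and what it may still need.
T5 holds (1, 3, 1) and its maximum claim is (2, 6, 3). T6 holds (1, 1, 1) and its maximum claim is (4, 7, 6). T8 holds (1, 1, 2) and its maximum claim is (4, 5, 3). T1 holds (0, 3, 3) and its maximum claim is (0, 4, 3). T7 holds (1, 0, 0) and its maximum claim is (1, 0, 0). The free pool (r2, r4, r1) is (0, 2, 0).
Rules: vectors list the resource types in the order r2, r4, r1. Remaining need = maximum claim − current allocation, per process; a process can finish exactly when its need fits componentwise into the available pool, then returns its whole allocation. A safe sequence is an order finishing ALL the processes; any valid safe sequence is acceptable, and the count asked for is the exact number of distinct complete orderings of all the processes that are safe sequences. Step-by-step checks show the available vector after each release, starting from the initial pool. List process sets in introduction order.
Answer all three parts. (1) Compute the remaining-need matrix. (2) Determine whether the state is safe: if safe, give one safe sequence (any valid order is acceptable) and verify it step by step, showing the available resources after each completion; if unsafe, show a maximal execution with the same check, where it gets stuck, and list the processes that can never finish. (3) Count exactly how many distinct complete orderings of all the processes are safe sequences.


(1) Remaining need (order r2, r4, r1):
  T5: (1, 3, 2)
  T6: (3, 6, 5)
  T8: (3, 4, 1)
  T1: (0, 1, 0)
  T7: (0, 0, 0)
(2) UNSAFE — no complete ordering exists.
Key observation: the wall is r2: completing T7, T1, T5 brings the pool only to (2, 8, 4), and all the rest need more.
Going as far as possible: T7, T1, T5; after that, nothing fits. Walking it through:
  pool = (0, 2, 0)
  T7: need (0, 0, 0) fits (0, 2, 0); releases (1, 0, 0), pool now (1, 2, 0)
  T1: need (0, 1, 0) fits (1, 2, 0); releases (0, 3, 3), pool now (1, 5, 3)
  T5: need (1, 3, 2) fits (1, 5, 3); releases (1, 3, 1), pool now (2, 8, 4)
  T6 cannot run: need (3, 6, 5) vs free (2, 8, 4) (insufficient r2 and r1)
  T8 cannot run: need (3, 4, 1) vs free (2, 8, 4) (insufficient r2)
Never able to finish: T6 and T8.
(3) Precisely 0 of the possible complete orderings are safe sequences.


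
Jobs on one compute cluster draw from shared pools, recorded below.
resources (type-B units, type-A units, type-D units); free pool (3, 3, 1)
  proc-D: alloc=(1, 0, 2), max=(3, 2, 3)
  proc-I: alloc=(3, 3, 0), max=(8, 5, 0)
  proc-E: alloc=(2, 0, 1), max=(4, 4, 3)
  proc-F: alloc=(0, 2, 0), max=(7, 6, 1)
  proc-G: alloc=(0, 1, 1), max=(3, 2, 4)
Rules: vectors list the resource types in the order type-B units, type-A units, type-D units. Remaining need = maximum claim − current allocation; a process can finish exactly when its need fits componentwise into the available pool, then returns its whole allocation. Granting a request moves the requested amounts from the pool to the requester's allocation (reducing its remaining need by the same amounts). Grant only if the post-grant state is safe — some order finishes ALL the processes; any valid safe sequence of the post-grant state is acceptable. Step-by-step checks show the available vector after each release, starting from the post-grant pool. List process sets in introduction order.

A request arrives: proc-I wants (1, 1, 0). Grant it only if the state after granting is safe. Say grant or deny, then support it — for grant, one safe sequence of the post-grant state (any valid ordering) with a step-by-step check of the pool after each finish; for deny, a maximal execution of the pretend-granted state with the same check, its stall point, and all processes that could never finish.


DENY. Granting would leave the state unsafe.
Key observation: after proc-D, proc-G the pool peaks at (3, 3, 4), and each blocked process is short somewhere: proc-I on type-B units; proc-E on type-A units; proc-F on type-B units, type-A units.
After a pretend grant, a maximal execution: proc-D, proc-G — then nothing else fits. Walking it through:
  pool = (2, 2, 1)
  proc-D: need (2, 2, 1) fits (2, 2, 1); releases (1, 0, 2), pool now (3, 2, 3)
  proc-G: need (3, 1, 3) fits (3, 2, 3); releases (0, 1, 1), pool now (3, 3, 4)
  proc-I cannot run: need (4, 1, 0) vs free (3, 3, 4) (insufficient type-B units)
  proc-E cannot run: need (2, 4, 2) vs free (3, 3, 4) (insufficient type-A units)
  proc-F cannot run: need (7, 4, 1) vs free (3, 3, 4) (insufficient type-B units and type-A units)
Post-grant, the permanently blocked set is proc-I, proc-E and proc-F.


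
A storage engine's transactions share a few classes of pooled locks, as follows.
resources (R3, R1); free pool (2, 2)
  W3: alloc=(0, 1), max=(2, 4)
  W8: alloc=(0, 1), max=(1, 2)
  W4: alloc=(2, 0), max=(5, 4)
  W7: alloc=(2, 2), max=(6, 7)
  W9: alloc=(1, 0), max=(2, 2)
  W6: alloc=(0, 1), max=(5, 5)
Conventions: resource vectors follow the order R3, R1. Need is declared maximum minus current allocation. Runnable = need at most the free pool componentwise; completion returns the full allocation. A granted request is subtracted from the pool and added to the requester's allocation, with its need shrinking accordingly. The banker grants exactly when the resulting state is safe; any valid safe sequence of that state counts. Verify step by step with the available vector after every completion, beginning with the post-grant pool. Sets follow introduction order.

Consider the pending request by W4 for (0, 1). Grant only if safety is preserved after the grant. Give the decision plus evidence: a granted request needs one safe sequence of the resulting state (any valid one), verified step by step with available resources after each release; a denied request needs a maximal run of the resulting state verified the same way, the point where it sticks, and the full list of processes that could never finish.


DENY — the pretend-granted state is unsafe.
Key observation: even finishing W8, W9 leaves just (3, 2) free — too little R1 for any of the remaining processes.
After a pretend grant, a maximal execution: W8, W9 — then nothing else fits. Step-by-step check:
  pool = (2, 1)
  W8: need (1, 1) fits (2, 1); releases (0, 1), pool now (2, 2)
  W9: need (1, 2) fits (2, 2); releases (1, 0), pool now (3, 2)
  blocked: W3 wants (2, 3), pool (3, 2) — not enough R1
  blocked: W4 wants (3, 3), pool (3, 2) — not enough R1
  blocked: W7 wants (4, 5), pool (3, 2) — not enough R3 and R1
  blocked: W6 wants (5, 4), pool (3, 2) — not enough R3 and R1
Processes that could never finish after the grant: W3, W4, W7 and W6.


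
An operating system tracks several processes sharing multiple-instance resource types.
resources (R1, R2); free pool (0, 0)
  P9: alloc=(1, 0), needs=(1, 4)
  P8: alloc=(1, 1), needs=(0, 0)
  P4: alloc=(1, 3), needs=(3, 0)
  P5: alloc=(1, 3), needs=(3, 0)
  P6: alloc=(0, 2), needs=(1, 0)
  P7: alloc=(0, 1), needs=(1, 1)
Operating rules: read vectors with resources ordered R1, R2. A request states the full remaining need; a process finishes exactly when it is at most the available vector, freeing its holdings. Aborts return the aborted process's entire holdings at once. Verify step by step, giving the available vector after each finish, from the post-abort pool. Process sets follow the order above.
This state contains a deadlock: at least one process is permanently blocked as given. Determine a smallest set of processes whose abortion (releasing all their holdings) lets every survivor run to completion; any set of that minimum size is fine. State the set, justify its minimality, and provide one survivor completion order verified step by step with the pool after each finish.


The answer: abort P5.
Key observation: P4 had no path to completion before; after the abort of P5 ((1, 3) returned), step 5 is where it fits.
No smaller set exists: with zero aborts the deadlock remains.
One survivor order: P6, P8, P7, P9, P4. Verifying each step (post-abort pool first):
  pool = (1, 3)
  run P6 (needs (1, 0), free (1, 3)); after release of (0, 2) the pool is (1, 5)
  run P8 (needs (0, 0), free (1, 5)); after release of (1, 1) the pool is (2, 6)
  run P7 (needs (1, 1), free (2, 6)); after release of (0, 1) the pool is (2, 7)
  run P9 (needs (1, 4), free (2, 7)); after release of (1, 0) the pool is (3, 7)
  run P4 (needs (3, 0), free (3, 7)); after release of (1, 3) the pool is (4, 10)


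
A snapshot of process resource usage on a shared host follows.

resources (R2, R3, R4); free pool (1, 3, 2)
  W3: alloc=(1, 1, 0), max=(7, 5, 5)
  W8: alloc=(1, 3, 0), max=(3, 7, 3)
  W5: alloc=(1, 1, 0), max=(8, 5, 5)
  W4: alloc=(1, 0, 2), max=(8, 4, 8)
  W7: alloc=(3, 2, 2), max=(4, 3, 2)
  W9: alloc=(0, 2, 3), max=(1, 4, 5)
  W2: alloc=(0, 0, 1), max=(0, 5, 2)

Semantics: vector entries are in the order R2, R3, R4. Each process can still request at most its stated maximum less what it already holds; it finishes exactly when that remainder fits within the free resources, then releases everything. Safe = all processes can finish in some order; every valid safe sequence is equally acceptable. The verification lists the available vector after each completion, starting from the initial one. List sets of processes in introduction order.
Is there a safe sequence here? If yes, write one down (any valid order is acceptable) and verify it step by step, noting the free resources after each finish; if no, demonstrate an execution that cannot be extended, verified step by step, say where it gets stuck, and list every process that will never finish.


UNSAFE — no complete ordering exists.
Key observation: R2 is the bottleneck — with W7, W2, W9, W8 done the pool holds (5, 10, 8), short of every remaining need.
Going as far as possible: W7, W2, W9, W8; after that, nothing fits. Verifying each step:
  pool = (1, 3, 2)
  W7: need (1, 1, 0) fits (1, 3, 2); releases (3, 2, 2), pool now (4, 5, 4)
  W2: need (0, 5, 1) fits (4, 5, 4); releases (0, 0, 1), pool now (4, 5, 5)
  W9: need (1, 2, 2) fits (4, 5, 5); releases (0, 2, 3), pool now (4, 7, 8)
  W8: need (2, 4, 3) fits (4, 7, 8); releases (1, 3, 0), pool now (5, 10, 8)
  W3 still needs (6, 4, 5) but only (5, 10, 8) is free — short on R2
  W5 still needs (7, 4, 5) but only (5, 10, 8) is free — short on R2
  W4 still needs (7, 4, 6) but only (5, 10, 8) is free — short on R2
Processes that can never finish: W3, W5 and W4.


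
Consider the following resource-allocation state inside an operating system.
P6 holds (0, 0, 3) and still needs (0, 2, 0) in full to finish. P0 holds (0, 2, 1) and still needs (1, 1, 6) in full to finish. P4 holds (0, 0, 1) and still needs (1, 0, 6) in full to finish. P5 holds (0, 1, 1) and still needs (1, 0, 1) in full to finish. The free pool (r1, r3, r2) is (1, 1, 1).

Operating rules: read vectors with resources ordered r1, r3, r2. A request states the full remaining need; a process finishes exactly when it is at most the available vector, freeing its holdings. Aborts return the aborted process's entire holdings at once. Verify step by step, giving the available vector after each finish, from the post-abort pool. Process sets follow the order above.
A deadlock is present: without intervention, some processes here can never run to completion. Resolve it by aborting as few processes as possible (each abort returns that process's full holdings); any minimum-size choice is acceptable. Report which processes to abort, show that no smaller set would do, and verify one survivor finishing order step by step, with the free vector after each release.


Minimum abort set: P0.
Key observation: no ordering could ever have run P4 before the abort of P0; with (0, 2, 1) back in the pool it fits at step 3.
Why nothing smaller works: aborting no one leaves the state deadlocked as given.
Survivors finish in the order: P6, P5, P4. Step-by-step check (pool after the aborts first):
  pool = (1, 3, 2)
  P6 needs (0, 2, 0) <= (1, 3, 2) -> finishes; pool += (0, 0, 3) = (1, 3, 5)
  P5 needs (1, 0, 1) <= (1, 3, 5) -> finishes; pool += (0, 1, 1) = (1, 4, 6)
  P4 needs (1, 0, 6) <= (1, 4, 6) -> finishes; pool += (0, 0, 1) = (1, 4, 7)


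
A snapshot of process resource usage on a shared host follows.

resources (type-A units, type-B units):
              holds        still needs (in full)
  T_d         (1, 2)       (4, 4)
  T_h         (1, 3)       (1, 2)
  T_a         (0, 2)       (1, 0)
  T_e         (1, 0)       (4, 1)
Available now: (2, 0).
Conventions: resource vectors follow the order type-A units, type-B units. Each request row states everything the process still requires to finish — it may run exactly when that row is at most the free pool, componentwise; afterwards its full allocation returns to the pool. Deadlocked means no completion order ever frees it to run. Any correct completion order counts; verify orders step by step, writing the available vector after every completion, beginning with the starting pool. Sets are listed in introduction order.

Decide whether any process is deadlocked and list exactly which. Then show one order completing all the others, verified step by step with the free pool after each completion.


The deadlocked set is T_d and T_e.
Key observation: T_a, T_h can finish, but then (3, 5) is all there is, and the blocked group's type-A units demands exceed it.
One completion order for the rest: T_a, T_h. Check, step by step:
  pool = (2, 0)
  T_a needs (1, 0) <= (2, 0) -> finishes; pool += (0, 2) = (2, 2)
  T_h needs (1, 2) <= (2, 2) -> finishes; pool += (1, 3) = (3, 5)
None of the blocked processes ever fits:
  T_d cannot run: need (4, 4) vs free (3, 5) (insufficient type-A units)
  T_e cannot run: need (4, 1) vs free (3, 5) (insufficient type-A units)


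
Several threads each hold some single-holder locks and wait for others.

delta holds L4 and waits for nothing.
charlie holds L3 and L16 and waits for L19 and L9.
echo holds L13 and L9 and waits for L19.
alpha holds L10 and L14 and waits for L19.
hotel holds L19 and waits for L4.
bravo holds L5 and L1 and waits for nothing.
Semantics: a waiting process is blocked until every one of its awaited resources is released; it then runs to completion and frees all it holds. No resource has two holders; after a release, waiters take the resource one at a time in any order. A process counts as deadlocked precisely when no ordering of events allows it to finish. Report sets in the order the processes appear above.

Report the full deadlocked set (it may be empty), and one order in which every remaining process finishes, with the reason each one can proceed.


Nothing here is deadlocked.
Key observation: the waits form no ring: some process can always run, and its releases unblock the others one by one.
The rest can finish in the order delta, hotel, alpha, bravo, echo, charlie.
Walking it through:
  delta: no waits; runs immediately, freeing L4
  hotel: everything it awaited (L4) is free; runs, freeing L19
  alpha: everything it awaited (L19) is free; runs, freeing L10 and L14
  bravo: no waits; runs immediately, freeing L5 and L1
  echo: everything it awaited (L19) is free; runs, freeing L13 and L9
  charlie: everything it awaited (L19 and L9) is free; runs, freeing L3 and L16


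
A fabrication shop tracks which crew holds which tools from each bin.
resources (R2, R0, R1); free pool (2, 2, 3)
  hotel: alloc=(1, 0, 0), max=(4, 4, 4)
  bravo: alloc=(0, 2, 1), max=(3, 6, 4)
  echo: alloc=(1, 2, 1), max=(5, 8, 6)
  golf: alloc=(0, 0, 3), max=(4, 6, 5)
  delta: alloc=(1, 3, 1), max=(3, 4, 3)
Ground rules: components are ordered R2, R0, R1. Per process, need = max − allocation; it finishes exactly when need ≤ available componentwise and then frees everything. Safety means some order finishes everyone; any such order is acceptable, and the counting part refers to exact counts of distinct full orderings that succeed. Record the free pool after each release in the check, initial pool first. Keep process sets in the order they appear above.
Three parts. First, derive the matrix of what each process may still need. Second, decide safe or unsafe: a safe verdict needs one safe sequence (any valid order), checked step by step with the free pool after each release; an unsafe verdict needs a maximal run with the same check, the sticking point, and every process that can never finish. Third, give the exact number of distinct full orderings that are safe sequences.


(1) Remaining need (order R2, R0, R1):
  hotel: (3, 4, 4)
  bravo: (3, 4, 3)
  echo: (4, 6, 5)
  golf: (4, 6, 2)
  delta: (2, 1, 2)
(2) SAFE — a valid safe sequence is delta, hotel, bravo, golf, echo.
Key observation: delta is the earliest step where a requested resource binds exactly: need (2, 1, 2), pool (2, 2, 3) at its turn.
Verifying each step:
  pool = (2, 2, 3)
  delta needs (2, 1, 2) <= (2, 2, 3) -> finishes; pool += (1, 3, 1) = (3, 5, 4)
  hotel needs (3, 4, 4) <= (3, 5, 4) -> finishes; pool += (1, 0, 0) = (4, 5, 4)
  bravo needs (3, 4, 3) <= (4, 5, 4) -> finishes; pool += (0, 2, 1) = (4, 7, 5)
  golf needs (4, 6, 2) <= (4, 7, 5) -> finishes; pool += (0, 0, 3) = (4, 7, 8)
  echo needs (4, 6, 5) <= (4, 7, 8) -> finishes; pool += (1, 2, 1) = (5, 9, 9)
(3) The exact count: 4 of the possible complete orderings are safe sequences.


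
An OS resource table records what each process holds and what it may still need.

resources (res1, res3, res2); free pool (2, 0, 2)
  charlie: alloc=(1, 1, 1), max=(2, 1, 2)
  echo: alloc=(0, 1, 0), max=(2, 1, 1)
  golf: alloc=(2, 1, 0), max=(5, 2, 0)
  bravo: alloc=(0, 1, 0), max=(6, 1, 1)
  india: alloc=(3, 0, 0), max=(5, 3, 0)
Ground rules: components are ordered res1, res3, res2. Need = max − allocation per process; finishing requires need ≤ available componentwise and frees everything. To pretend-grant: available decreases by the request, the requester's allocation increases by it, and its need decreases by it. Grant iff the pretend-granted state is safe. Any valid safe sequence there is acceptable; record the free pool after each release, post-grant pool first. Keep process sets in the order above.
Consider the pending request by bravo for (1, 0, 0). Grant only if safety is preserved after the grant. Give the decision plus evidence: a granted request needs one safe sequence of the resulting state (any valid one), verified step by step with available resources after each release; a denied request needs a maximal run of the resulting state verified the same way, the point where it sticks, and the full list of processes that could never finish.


DENY. Granting would leave the state unsafe.
Key observation: after charlie, echo the pool peaks at (2, 2, 3), and each blocked process is short somewhere: golf on res1; bravo on res1; india on res3.
Pretend the grant happened; the run charlie, echo goes as far as possible. Walking it through:
  pool = (1, 0, 2)
  charlie needs (1, 0, 1) <= (1, 0, 2) -> finishes; pool += (1, 1, 1) = (2, 1, 3)
  echo needs (2, 0, 1) <= (2, 1, 3) -> finishes; pool += (0, 1, 0) = (2, 2, 3)
  golf cannot run: need (3, 1, 0) vs free (2, 2, 3) (insufficient res1)
  bravo cannot run: need (5, 0, 1) vs free (2, 2, 3) (insufficient res1)
  india cannot run: need (2, 3, 0) vs free (2, 2, 3) (insufficient res3)
Had the request been granted, golf, bravo and india could never finish.


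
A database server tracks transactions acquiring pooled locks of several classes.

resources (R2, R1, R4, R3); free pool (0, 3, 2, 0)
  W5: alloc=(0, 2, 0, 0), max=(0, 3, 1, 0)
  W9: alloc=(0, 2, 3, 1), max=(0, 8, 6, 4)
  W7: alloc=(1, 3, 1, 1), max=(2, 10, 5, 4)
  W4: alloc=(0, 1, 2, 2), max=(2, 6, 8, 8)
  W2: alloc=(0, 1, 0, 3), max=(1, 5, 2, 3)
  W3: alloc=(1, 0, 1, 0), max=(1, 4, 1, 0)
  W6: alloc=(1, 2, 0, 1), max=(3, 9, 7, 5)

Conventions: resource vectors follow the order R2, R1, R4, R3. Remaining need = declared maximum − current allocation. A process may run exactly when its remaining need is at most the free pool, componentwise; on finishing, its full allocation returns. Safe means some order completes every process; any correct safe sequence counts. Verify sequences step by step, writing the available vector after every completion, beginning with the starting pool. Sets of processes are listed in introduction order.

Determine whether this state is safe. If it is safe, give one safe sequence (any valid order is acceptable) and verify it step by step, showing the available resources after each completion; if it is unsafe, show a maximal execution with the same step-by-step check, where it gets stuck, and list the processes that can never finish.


SAFE. One safe sequence: W5, W3, W2, W9, W7, W6, W4.
Key observation: the order's first zero-slack moment is W2 ((1, 4, 2, 0) needed, (1, 5, 3, 0) free — a requested resource with nothing to spare).
Walking it through:
  pool = (0, 3, 2, 0)
  run W5 (needs (0, 1, 1, 0), free (0, 3, 2, 0)); after release of (0, 2, 0, 0) the pool is (0, 5, 2, 0)
  run W3 (needs (0, 4, 0, 0), free (0, 5, 2, 0)); after release of (1, 0, 1, 0) the pool is (1, 5, 3, 0)
  run W2 (needs (1, 4, 2, 0), free (1, 5, 3, 0)); after release of (0, 1, 0, 3) the pool is (1, 6, 3, 3)
  run W9 (needs (0, 6, 3, 3), free (1, 6, 3, 3)); after release of (0, 2, 3, 1) the pool is (1, 8, 6, 4)
  run W7 (needs (1, 7, 4, 3), free (1, 8, 6, 4)); after release of (1, 3, 1, 1) the pool is (2, 11, 7, 5)
  run W6 (needs (2, 7, 7, 4), free (2, 11, 7, 5)); after release of (1, 2, 0, 1) the pool is (3, 13, 7, 6)
  run W4 (needs (2, 5, 6, 6), free (3, 13, 7, 6)); after release of (0, 1, 2, 2) the pool is (3, 14, 9, 8)
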